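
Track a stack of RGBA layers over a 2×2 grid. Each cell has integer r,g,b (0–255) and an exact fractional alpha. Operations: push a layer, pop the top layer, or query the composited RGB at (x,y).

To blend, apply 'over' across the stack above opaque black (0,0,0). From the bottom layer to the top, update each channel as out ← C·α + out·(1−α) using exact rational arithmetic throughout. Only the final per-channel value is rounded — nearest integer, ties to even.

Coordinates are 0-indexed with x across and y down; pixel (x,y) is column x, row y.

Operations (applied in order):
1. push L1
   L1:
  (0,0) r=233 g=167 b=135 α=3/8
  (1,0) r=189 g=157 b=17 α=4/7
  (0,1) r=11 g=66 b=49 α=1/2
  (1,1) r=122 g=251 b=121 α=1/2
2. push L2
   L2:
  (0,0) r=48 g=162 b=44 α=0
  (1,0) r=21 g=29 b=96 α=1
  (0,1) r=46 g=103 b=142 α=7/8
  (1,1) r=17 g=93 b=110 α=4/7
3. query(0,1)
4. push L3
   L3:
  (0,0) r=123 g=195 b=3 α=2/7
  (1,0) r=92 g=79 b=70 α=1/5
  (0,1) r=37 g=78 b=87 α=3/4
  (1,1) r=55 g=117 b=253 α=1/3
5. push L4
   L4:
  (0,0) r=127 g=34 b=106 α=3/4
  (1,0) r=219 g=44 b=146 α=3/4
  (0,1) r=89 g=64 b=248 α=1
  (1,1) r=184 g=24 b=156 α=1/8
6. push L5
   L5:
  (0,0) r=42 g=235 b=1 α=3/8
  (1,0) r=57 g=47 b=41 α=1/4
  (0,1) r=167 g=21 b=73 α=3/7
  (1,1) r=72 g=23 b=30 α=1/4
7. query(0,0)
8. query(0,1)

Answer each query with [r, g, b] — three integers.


query (0,1) [L1,L2] — begin 0,0,0
L1 α=1/2: [11/2, 33, 49/2]
L2 α=7/8: [655/16, 377/4, 2037/16]
rounded: [41, 94, 127]

at x=0,y=0 over L1,L2,L3,L4,L5:
+L1 (α=3/8) → [699/8, 501/8, 405/8]
+L2 (α=0) → [699/8, 501/8, 405/8]
+L3 (α=2/7) → [5463/56, 5625/56, 2073/56]
+L4 (α=3/4) → [26799/224, 11337/224, 19881/224]
+L5 (α=3/8) → [162219/1792, 214605/1792, 100077/1792]
→ [91, 120, 56]

query (0,1) [L1,L2,L3,L4,L5] — begin 0,0,0
after L1 α=1/2: [11/2, 33, 49/2]
after L2 α=7/8: [655/16, 377/4, 2037/16]
after L3 α=3/4: [2431/64, 1313/16, 6213/64]
after L4 α=1: [89, 64, 248]
after L5 α=3/7: [857/7, 319/7, 173]
= [122, 46, 173]


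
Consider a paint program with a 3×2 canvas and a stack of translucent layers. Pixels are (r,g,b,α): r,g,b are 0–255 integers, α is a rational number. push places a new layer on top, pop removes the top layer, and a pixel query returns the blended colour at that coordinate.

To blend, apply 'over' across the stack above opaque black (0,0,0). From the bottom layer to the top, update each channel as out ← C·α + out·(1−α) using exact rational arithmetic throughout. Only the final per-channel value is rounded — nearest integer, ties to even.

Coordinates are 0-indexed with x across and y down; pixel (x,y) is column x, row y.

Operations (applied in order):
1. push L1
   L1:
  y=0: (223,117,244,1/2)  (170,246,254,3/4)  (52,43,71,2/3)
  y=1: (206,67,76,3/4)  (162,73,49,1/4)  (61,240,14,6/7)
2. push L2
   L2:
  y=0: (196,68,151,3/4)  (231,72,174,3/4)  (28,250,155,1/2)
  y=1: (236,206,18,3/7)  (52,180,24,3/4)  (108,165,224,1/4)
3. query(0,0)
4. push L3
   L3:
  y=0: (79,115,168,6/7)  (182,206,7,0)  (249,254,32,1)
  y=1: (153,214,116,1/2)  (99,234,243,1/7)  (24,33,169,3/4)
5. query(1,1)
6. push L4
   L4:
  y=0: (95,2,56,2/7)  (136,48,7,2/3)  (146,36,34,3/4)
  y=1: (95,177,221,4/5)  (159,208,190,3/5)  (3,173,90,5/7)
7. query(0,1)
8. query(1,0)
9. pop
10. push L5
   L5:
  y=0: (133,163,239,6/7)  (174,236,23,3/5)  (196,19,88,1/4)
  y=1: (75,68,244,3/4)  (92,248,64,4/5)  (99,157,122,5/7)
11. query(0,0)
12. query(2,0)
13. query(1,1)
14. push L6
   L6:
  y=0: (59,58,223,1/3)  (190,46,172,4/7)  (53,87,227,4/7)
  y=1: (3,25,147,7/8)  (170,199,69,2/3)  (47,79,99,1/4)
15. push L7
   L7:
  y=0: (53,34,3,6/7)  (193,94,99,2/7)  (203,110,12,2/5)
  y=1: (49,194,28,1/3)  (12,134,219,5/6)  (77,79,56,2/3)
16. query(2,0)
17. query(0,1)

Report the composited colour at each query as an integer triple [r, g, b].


(0,0) stack=L1,L2; from [0,0,0]:
L1 α=1/2: [223/2, 117/2, 122]
L2 α=3/4: [1399/8, 525/8, 575/4]
rounded: [175, 66, 144]

at x=1,y=1 over L1,L2,L3:
+L1 (α=1/4) → [81/2, 73/4, 49/4]
+L2 (α=3/4) → [393/8, 2233/16, 337/16]
+L3 (α=1/7) → [225/4, 8571/56, 2955/56]
= [56, 153, 53]

query (0,1) [L1,L2,L3,L4] — begin 0,0,0
after L1 α=3/4: [309/2, 201/4, 57]
after L2 α=3/7: [1326/7, 117, 282/7]
after L3 α=1/2: [2397/14, 331/2, 547/7]
after L4 α=4/5: [7717/70, 1747/10, 1347/7]
→ [110, 175, 192]

(1,0) stack=L1,L2,L3,L4; from [0,0,0]:
+L1 (α=3/4) → [255/2, 369/2, 381/2]
+L2 (α=3/4) → [1641/8, 801/8, 1425/8]
+L3 (α=0) → [1641/8, 801/8, 1425/8]
+L4 (α=2/3) → [3817/24, 523/8, 1537/24]
→ [159, 65, 64]

(0,0) stack=L1,L2,L3,L5; from [0,0,0]:
+L1 (α=1/2) → [223/2, 117/2, 122]
+L2 (α=3/4) → [1399/8, 525/8, 575/4]
+L3 (α=6/7) → [5191/56, 6045/56, 4607/28]
+L5 (α=6/7) → [49879/392, 60813/392, 44759/196]
= [127, 155, 228]

query (2,0) [L1,L2,L3,L5] — begin 0,0,0
L1 α=2/3: [104/3, 86/3, 142/3]
L2 α=1/2: [94/3, 418/3, 607/6]
L3 α=1: [249, 254, 32]
L5 α=1/4: [943/4, 781/4, 46]
→ [236, 195, 46]

at x=1,y=1 over L1,L2,L3,L5:
L1 α=1/4: [81/2, 73/4, 49/4]
L2 α=3/4: [393/8, 2233/16, 337/16]
L3 α=1/7: [225/4, 8571/56, 2955/56]
L5 α=4/5: [1697/20, 64123/280, 17291/280]
rounded: [85, 229, 62]

query (2,0) [L1,L2,L3,L5,L6,L7] — begin 0,0,0
after L1 α=2/3: [104/3, 86/3, 142/3]
after L2 α=1/2: [94/3, 418/3, 607/6]
after L3 α=1: [249, 254, 32]
after L5 α=1/4: [943/4, 781/4, 46]
after L6 α=4/7: [3677/28, 3735/28, 1046/7]
after L7 α=2/5: [22399/140, 3473/28, 3306/35]
rounded: [160, 124, 94]

(0,1) stack=L1,L2,L3,L5,L6,L7; from [0,0,0]:
+L1 (α=3/4) → [309/2, 201/4, 57]
+L2 (α=3/7) → [1326/7, 117, 282/7]
+L3 (α=1/2) → [2397/14, 331/2, 547/7]
+L5 (α=3/4) → [5547/56, 739/8, 5671/28]
+L6 (α=7/8) → [6723/448, 2139/64, 34483/224]
+L7 (α=1/3) → [17699/672, 8347/96, 37619/336]
→ [26, 87, 112]


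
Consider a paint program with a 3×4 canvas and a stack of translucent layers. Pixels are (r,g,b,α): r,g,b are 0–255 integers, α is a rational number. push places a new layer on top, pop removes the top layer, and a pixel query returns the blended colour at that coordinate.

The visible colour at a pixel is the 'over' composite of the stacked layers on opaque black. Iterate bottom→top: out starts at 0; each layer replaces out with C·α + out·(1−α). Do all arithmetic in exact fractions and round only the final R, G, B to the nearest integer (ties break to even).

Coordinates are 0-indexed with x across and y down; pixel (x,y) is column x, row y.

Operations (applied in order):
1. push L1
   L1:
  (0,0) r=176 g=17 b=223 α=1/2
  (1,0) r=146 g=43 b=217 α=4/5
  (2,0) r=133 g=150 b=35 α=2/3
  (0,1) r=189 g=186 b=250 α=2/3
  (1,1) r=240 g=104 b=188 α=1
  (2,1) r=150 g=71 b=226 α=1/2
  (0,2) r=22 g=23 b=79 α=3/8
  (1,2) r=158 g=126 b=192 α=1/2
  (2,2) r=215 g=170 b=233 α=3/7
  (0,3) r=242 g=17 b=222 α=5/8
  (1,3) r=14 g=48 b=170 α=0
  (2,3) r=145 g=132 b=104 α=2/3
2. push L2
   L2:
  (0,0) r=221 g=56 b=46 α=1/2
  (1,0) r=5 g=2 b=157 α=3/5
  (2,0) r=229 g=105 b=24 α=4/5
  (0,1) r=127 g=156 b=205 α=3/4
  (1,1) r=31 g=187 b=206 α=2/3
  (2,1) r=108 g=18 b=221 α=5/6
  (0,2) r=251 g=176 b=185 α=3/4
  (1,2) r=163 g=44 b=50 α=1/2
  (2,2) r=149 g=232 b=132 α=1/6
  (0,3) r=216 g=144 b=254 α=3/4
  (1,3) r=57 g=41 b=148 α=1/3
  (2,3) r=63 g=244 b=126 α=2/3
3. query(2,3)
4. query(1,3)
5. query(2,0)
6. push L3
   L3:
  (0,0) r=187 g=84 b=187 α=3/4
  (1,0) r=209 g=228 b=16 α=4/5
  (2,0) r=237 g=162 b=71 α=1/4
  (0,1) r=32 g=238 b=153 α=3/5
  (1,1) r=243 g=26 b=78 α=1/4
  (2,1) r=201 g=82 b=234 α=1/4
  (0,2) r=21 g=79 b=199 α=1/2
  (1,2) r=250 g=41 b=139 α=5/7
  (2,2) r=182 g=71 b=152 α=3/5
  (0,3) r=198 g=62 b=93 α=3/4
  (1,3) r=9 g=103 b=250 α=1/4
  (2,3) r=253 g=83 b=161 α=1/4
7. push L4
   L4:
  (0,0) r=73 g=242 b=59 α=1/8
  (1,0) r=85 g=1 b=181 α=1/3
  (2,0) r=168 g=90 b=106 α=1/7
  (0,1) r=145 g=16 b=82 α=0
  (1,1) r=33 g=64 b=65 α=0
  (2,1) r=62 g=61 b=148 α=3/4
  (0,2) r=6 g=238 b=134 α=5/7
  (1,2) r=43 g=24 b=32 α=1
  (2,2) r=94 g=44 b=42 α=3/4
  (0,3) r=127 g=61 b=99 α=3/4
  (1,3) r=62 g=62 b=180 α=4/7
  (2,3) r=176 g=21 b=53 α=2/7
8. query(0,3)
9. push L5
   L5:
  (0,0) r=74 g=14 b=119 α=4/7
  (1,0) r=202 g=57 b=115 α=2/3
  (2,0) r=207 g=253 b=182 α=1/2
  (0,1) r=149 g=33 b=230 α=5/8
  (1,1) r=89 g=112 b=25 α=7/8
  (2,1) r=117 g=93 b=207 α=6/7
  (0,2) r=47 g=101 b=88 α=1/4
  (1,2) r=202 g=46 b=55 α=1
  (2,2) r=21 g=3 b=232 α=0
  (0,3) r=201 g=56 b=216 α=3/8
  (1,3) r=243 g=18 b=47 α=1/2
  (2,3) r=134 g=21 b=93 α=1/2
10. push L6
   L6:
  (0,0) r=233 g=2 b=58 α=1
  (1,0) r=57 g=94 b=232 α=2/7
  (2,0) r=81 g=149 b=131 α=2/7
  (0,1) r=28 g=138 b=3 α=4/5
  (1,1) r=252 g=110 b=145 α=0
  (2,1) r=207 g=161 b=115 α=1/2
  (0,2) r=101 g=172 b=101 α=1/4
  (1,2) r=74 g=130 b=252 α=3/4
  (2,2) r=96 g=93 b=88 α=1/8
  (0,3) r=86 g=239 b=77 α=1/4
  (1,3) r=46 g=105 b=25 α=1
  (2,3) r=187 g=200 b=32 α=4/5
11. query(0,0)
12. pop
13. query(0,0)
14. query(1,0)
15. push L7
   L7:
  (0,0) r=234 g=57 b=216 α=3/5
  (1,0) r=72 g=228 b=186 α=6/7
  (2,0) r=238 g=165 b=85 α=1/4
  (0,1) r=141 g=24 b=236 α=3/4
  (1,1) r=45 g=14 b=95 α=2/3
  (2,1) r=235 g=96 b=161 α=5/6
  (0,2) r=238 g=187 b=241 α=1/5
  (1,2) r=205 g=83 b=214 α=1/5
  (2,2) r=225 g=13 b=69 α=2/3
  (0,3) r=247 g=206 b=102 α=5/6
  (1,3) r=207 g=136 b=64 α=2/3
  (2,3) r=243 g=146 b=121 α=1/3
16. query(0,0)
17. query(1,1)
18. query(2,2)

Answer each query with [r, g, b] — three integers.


query (2,3) [L1,L2] — begin 0,0,0
+L1 (α=2/3) → [290/3, 88, 208/3]
+L2 (α=2/3) → [668/9, 192, 964/9]
rounded: [74, 192, 107]

(1,3) stack=L1,L2; from [0,0,0]:
L1 α=0: [0, 0, 0]
L2 α=1/3: [19, 41/3, 148/3]
rounded: [19, 14, 49]

(2,0) stack=L1,L2; from [0,0,0]:
+L1 (α=2/3) → [266/3, 100, 70/3]
+L2 (α=4/5) → [3014/15, 104, 358/15]
→ [201, 104, 24]

at x=0,y=3 over L1,L2,L3,L4:
L1 α=5/8: [605/4, 85/8, 555/4]
L2 α=3/4: [3197/16, 3541/32, 3603/16]
L3 α=3/4: [12701/64, 9493/128, 8067/64]
L4 α=3/4: [37085/256, 32917/512, 27075/256]
→ [145, 64, 106]

at x=0,y=0 over L1,L2,L3,L4,L5,L6:
+L1 (α=1/2) → [88, 17/2, 223/2]
+L2 (α=1/2) → [309/2, 129/4, 315/4]
+L3 (α=3/4) → [1431/8, 1137/16, 2559/16]
+L4 (α=1/8) → [10601/64, 11831/128, 18857/128]
+L5 (α=4/7) → [50747/448, 42661/896, 117499/896]
+L6 (α=1) → [233, 2, 58]
→ [233, 2, 58]

(0,0) stack=L1,L2,L3,L4,L5; from [0,0,0]:
after L1 α=1/2: [88, 17/2, 223/2]
after L2 α=1/2: [309/2, 129/4, 315/4]
after L3 α=3/4: [1431/8, 1137/16, 2559/16]
after L4 α=1/8: [10601/64, 11831/128, 18857/128]
after L5 α=4/7: [50747/448, 42661/896, 117499/896]
= [113, 48, 131]

query (1,0) [L1,L2,L3,L4,L5] — begin 0,0,0
L1 α=4/5: [584/5, 172/5, 868/5]
L2 α=3/5: [1243/25, 374/25, 4091/25]
L3 α=4/5: [22143/125, 23174/125, 5691/125]
L4 α=1/3: [54911/375, 15491/125, 34007/375]
L5 α=2/3: [206411/1125, 29741/375, 120257/1125]
= [183, 79, 107]

query (0,0) [L1,L2,L3,L4,L5,L7] — begin 0,0,0
+L1 (α=1/2) → [88, 17/2, 223/2]
+L2 (α=1/2) → [309/2, 129/4, 315/4]
+L3 (α=3/4) → [1431/8, 1137/16, 2559/16]
+L4 (α=1/8) → [10601/64, 11831/128, 18857/128]
+L5 (α=4/7) → [50747/448, 42661/896, 117499/896]
+L7 (α=3/5) → [41599/224, 119269/2240, 407803/2240]
rounded: [186, 53, 182]

at x=1,y=1 over L1,L2,L3,L4,L5,L7:
L1 α=1: [240, 104, 188]
L2 α=2/3: [302/3, 478/3, 200]
L3 α=1/4: [545/4, 126, 339/2]
L4 α=0: [545/4, 126, 339/2]
L5 α=7/8: [3037/32, 455/4, 689/16]
L7 α=2/3: [5917/96, 189/4, 1243/16]
→ [62, 47, 78]

at x=2,y=2 over L1,L2,L3,L4,L5,L7:
L1 α=3/7: [645/7, 510/7, 699/7]
L2 α=1/6: [2134/21, 2087/21, 1473/14]
L3 α=3/5: [15734/105, 8647/105, 933/7]
L4 α=3/4: [11336/105, 22507/420, 1815/28]
L5 α=0: [11336/105, 22507/420, 1815/28]
L7 α=2/3: [58586/315, 33427/1260, 1893/28]
→ [186, 27, 68]


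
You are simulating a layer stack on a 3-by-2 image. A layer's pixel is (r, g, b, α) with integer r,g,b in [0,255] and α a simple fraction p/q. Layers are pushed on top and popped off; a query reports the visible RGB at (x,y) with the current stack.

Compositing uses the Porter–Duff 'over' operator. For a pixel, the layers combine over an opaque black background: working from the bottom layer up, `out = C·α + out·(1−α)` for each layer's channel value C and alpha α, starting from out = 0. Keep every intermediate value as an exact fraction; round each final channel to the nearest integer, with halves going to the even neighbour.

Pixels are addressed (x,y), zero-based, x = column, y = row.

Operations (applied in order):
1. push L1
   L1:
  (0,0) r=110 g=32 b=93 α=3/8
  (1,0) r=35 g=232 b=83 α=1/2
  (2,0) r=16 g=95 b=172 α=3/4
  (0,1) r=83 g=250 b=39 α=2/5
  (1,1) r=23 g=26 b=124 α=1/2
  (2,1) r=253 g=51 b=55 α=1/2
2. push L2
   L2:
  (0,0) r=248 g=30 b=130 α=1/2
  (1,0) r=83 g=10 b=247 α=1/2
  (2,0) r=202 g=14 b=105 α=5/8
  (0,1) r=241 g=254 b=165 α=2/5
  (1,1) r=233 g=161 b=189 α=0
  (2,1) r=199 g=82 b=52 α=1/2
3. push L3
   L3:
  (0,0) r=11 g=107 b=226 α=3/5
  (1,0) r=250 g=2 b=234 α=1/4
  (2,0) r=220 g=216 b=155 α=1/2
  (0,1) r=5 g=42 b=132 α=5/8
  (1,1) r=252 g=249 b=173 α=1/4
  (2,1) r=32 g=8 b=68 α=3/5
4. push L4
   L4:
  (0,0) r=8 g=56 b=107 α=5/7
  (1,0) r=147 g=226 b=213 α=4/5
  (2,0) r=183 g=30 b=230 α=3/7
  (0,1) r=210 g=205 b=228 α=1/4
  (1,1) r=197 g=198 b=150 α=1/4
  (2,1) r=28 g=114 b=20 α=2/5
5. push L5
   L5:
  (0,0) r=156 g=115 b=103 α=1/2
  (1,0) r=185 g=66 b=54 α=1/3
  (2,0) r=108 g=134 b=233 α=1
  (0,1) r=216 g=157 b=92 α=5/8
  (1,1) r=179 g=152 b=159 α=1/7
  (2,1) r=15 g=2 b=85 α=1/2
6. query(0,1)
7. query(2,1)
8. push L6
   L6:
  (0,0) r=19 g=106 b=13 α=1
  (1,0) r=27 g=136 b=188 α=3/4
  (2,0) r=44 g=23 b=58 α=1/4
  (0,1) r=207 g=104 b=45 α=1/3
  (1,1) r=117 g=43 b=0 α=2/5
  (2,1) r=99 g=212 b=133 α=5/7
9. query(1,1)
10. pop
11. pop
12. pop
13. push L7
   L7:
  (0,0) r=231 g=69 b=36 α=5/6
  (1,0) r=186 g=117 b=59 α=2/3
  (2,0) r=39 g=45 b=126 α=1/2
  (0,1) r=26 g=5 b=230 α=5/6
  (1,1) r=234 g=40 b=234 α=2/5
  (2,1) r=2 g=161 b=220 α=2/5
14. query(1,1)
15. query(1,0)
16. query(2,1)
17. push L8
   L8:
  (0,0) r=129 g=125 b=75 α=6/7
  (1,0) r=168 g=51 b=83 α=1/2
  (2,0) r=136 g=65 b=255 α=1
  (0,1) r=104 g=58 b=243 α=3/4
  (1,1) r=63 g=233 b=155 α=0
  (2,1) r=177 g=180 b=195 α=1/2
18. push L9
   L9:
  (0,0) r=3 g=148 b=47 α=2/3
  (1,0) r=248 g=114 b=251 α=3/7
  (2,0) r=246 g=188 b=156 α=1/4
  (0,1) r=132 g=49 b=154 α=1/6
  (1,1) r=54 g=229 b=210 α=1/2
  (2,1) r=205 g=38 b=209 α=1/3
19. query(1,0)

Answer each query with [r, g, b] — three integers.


(0,1) stack=L1,L2,L3,L4,L5; from [0,0,0]:
after L1 α=2/5: [166/5, 100, 78/5]
after L2 α=2/5: [2908/25, 808/5, 1884/25]
after L3 α=5/8: [9349/200, 1737/20, 2769/25]
after L4 α=1/4: [70047/800, 9311/80, 14007/100]
after L5 α=5/8: [1074141/6400, 90733/640, 88021/800]
rounded: [168, 142, 110]

(2,1) stack=L1,L2,L3,L4,L5; from [0,0,0]:
after L1 α=1/2: [253/2, 51/2, 55/2]
after L2 α=1/2: [651/4, 215/4, 159/4]
after L3 α=3/5: [843/10, 263/10, 567/10]
after L4 α=2/5: [3089/50, 3069/50, 2101/50]
after L5 α=1/2: [3839/100, 3169/100, 6351/100]
→ [38, 32, 64]

query (1,1) [L1,L2,L3,L4,L5,L6] — begin 0,0,0
after L1 α=1/2: [23/2, 13, 62]
after L2 α=0: [23/2, 13, 62]
after L3 α=1/4: [573/8, 72, 359/4]
after L4 α=1/4: [3295/32, 207/2, 1677/16]
after L5 α=1/7: [12749/112, 773/7, 6303/56]
after L6 α=2/5: [12891/112, 2921/35, 18909/280]
= [115, 83, 68]

(1,1) stack=L1,L2,L3,L7; from [0,0,0]:
+L1 (α=1/2) → [23/2, 13, 62]
+L2 (α=0) → [23/2, 13, 62]
+L3 (α=1/4) → [573/8, 72, 359/4]
+L7 (α=2/5) → [5463/40, 296/5, 2949/20]
→ [137, 59, 147]

at x=1,y=0 over L1,L2,L3,L7:
+L1 (α=1/2) → [35/2, 116, 83/2]
+L2 (α=1/2) → [201/4, 63, 577/4]
+L3 (α=1/4) → [1603/16, 191/4, 2667/16]
+L7 (α=2/3) → [7555/48, 1127/12, 4555/48]
rounded: [157, 94, 95]

at x=2,y=1 over L1,L2,L3,L7:
+L1 (α=1/2) → [253/2, 51/2, 55/2]
+L2 (α=1/2) → [651/4, 215/4, 159/4]
+L3 (α=3/5) → [843/10, 263/10, 567/10]
+L7 (α=2/5) → [2569/50, 4009/50, 6101/50]
= [51, 80, 122]

(1,0) stack=L1,L2,L3,L7,L8,L9; from [0,0,0]:
+L1 (α=1/2) → [35/2, 116, 83/2]
+L2 (α=1/2) → [201/4, 63, 577/4]
+L3 (α=1/4) → [1603/16, 191/4, 2667/16]
+L7 (α=2/3) → [7555/48, 1127/12, 4555/48]
+L8 (α=1/2) → [15619/96, 1739/24, 8539/96]
+L9 (α=3/7) → [33475/168, 3791/42, 26611/168]
= [199, 90, 158]


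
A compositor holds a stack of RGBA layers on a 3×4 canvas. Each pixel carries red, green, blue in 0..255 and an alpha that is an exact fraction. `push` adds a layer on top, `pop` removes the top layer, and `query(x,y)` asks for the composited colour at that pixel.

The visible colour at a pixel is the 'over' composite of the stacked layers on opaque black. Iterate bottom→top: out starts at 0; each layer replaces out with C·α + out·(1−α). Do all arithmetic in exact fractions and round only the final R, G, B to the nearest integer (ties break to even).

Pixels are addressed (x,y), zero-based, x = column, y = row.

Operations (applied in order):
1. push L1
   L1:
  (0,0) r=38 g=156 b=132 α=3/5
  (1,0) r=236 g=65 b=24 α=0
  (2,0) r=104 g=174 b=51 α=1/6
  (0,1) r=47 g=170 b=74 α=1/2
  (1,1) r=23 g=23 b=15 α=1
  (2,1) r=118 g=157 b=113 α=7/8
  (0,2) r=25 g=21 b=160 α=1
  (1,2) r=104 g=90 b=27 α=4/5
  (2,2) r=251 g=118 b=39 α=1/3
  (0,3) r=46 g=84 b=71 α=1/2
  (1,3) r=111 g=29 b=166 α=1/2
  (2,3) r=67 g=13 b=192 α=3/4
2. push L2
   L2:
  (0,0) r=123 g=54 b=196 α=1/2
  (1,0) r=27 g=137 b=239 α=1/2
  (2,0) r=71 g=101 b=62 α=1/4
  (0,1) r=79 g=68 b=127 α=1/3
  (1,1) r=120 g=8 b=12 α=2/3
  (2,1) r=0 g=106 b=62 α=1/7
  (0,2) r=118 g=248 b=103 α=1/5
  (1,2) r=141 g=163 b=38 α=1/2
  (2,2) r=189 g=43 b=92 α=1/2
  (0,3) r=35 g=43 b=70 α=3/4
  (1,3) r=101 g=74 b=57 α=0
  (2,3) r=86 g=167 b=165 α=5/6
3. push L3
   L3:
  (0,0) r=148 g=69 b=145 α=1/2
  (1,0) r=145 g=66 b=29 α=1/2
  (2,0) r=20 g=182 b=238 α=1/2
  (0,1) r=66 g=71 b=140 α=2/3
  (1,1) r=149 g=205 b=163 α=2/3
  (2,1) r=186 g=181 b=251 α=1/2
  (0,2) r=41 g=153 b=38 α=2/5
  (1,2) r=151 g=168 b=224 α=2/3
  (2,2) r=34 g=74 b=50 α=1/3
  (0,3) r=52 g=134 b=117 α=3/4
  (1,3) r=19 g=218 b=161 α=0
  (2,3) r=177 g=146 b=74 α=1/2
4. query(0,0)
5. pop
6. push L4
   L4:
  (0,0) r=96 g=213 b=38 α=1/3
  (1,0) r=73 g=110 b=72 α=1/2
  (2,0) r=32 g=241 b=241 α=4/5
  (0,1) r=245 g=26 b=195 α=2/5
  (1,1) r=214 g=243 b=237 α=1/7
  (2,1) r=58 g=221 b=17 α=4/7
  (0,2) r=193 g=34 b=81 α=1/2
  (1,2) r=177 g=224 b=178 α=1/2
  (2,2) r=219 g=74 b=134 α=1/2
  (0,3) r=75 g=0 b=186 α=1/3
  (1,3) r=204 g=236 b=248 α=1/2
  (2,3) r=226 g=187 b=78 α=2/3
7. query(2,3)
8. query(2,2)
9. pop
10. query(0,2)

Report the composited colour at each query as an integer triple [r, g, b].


(0,0) stack=L1,L2,L3; from [0,0,0]:
after L1 α=3/5: [114/5, 468/5, 396/5]
after L2 α=1/2: [729/10, 369/5, 688/5]
after L3 α=1/2: [2209/20, 357/5, 1413/10]
= [110, 71, 141]

at x=2,y=3 over L1,L2,L4:
L1 α=3/4: [201/4, 39/4, 144]
L2 α=5/6: [1921/24, 3379/24, 323/2]
L4 α=2/3: [12769/72, 12355/72, 635/6]
rounded: [177, 172, 106]

at x=2,y=2 over L1,L2,L4:
L1 α=1/3: [251/3, 118/3, 13]
L2 α=1/2: [409/3, 247/6, 105/2]
L4 α=1/2: [533/3, 691/12, 373/4]
rounded: [178, 58, 93]

query (0,2) [L1,L2] — begin 0,0,0
+L1 (α=1) → [25, 21, 160]
+L2 (α=1/5) → [218/5, 332/5, 743/5]
= [44, 66, 149]


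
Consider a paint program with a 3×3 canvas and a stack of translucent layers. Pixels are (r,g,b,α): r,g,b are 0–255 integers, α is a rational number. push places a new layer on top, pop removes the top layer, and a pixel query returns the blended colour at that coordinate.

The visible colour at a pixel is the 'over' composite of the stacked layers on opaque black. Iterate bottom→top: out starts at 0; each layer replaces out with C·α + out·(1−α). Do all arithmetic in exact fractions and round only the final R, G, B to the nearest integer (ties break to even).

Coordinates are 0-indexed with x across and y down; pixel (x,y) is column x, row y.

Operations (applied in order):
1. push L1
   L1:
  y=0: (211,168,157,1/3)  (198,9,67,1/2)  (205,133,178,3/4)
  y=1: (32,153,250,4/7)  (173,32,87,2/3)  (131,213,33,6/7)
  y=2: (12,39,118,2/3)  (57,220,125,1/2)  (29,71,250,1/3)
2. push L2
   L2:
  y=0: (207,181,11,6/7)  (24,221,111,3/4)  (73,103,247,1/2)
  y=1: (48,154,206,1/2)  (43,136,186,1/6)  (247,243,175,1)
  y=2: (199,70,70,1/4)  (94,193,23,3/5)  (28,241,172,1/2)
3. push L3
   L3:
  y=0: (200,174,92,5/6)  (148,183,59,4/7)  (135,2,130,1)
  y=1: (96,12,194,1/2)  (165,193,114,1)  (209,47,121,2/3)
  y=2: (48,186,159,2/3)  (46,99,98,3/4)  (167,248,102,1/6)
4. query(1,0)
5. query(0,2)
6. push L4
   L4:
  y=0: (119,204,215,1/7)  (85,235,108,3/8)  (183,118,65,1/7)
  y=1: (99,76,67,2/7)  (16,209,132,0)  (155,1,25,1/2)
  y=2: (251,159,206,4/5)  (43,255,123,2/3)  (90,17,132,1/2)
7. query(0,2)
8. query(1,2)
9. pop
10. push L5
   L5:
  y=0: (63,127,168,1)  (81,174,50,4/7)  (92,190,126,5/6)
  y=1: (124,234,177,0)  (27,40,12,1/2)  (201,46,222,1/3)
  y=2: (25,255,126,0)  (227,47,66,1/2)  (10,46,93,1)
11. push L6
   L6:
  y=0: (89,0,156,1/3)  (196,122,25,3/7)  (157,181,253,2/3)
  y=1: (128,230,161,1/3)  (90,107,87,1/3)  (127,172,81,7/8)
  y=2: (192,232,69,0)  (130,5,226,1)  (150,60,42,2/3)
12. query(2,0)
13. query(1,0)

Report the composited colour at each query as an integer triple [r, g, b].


(1,0) stack=L1,L2,L3; from [0,0,0]:
+L1 (α=1/2) → [99, 9/2, 67/2]
+L2 (α=3/4) → [171/4, 1335/8, 733/8]
+L3 (α=4/7) → [2881/28, 9861/56, 4087/56]
→ [103, 176, 73]

query (0,2) [L1,L2,L3] — begin 0,0,0
L1 α=2/3: [8, 26, 236/3]
L2 α=1/4: [223/4, 37, 153/2]
L3 α=2/3: [607/12, 409/3, 263/2]
rounded: [51, 136, 132]

(0,2) stack=L1,L2,L3,L4; from [0,0,0]:
+L1 (α=2/3) → [8, 26, 236/3]
+L2 (α=1/4) → [223/4, 37, 153/2]
+L3 (α=2/3) → [607/12, 409/3, 263/2]
+L4 (α=4/5) → [2531/12, 2317/15, 1911/10]
= [211, 154, 191]

at x=1,y=2 over L1,L2,L3,L4:
+L1 (α=1/2) → [57/2, 110, 125/2]
+L2 (α=3/5) → [339/5, 799/5, 194/5]
+L3 (α=3/4) → [1029/20, 571/5, 416/5]
+L4 (α=2/3) → [2749/60, 3121/15, 1646/15]
→ [46, 208, 110]

(2,0) stack=L1,L2,L3,L5,L6; from [0,0,0]:
after L1 α=3/4: [615/4, 399/4, 267/2]
after L2 α=1/2: [907/8, 811/8, 761/4]
after L3 α=1: [135, 2, 130]
after L5 α=5/6: [595/6, 476/3, 380/3]
after L6 α=2/3: [2479/18, 1562/9, 1898/9]
= [138, 174, 211]

(1,0) stack=L1,L2,L3,L5,L6; from [0,0,0]:
+L1 (α=1/2) → [99, 9/2, 67/2]
+L2 (α=3/4) → [171/4, 1335/8, 733/8]
+L3 (α=4/7) → [2881/28, 9861/56, 4087/56]
+L5 (α=4/7) → [17715/196, 68559/392, 23461/392]
+L6 (α=3/7) → [46527/343, 104427/686, 30811/686]
rounded: [136, 152, 45]


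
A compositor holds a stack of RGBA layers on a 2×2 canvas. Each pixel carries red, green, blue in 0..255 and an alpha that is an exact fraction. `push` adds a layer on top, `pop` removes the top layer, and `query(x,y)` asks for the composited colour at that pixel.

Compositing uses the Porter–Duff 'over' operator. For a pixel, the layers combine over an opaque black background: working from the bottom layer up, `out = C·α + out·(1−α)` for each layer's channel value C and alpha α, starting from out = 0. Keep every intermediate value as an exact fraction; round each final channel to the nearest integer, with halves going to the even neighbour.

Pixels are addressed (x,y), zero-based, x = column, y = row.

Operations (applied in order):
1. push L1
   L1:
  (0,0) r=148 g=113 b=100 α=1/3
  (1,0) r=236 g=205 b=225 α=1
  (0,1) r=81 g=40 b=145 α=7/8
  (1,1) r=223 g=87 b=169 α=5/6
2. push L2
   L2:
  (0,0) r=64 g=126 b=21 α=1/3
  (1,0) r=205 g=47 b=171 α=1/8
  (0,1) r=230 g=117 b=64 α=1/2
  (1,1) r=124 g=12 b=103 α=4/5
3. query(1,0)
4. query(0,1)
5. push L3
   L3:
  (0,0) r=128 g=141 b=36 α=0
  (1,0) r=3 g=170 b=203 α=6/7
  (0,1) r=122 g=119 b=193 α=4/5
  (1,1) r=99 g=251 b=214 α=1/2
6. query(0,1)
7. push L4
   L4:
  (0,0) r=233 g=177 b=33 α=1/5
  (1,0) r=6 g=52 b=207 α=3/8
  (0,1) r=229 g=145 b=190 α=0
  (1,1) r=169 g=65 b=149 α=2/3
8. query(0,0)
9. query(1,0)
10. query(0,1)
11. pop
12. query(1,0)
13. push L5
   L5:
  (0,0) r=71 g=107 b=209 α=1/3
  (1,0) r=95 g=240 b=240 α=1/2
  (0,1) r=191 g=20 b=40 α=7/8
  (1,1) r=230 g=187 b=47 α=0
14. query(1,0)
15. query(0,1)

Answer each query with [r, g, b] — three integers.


at x=1,y=0 over L1,L2:
L1 α=1: [236, 205, 225]
L2 α=1/8: [1857/8, 741/4, 873/4]
= [232, 185, 218]

query (0,1) [L1,L2] — begin 0,0,0
after L1 α=7/8: [567/8, 35, 1015/8]
after L2 α=1/2: [2407/16, 76, 1527/16]
rounded: [150, 76, 95]

(0,1) stack=L1,L2,L3; from [0,0,0]:
L1 α=7/8: [567/8, 35, 1015/8]
L2 α=1/2: [2407/16, 76, 1527/16]
L3 α=4/5: [2043/16, 552/5, 13879/80]
rounded: [128, 110, 173]

query (0,0) [L1,L2,L3,L4] — begin 0,0,0
+L1 (α=1/3) → [148/3, 113/3, 100/3]
+L2 (α=1/3) → [488/9, 604/9, 263/9]
+L3 (α=0) → [488/9, 604/9, 263/9]
+L4 (α=1/5) → [4049/45, 4009/45, 1349/45]
rounded: [90, 89, 30]

(1,0) stack=L1,L2,L3,L4; from [0,0,0]:
after L1 α=1: [236, 205, 225]
after L2 α=1/8: [1857/8, 741/4, 873/4]
after L3 α=6/7: [2001/56, 4821/28, 5745/28]
after L4 α=3/8: [11013/448, 28473/224, 46113/224]
= [25, 127, 206]

(0,1) stack=L1,L2,L3,L4; from [0,0,0]:
+L1 (α=7/8) → [567/8, 35, 1015/8]
+L2 (α=1/2) → [2407/16, 76, 1527/16]
+L3 (α=4/5) → [2043/16, 552/5, 13879/80]
+L4 (α=0) → [2043/16, 552/5, 13879/80]
= [128, 110, 173]

(1,0) stack=L1,L2,L3; from [0,0,0]:
after L1 α=1: [236, 205, 225]
after L2 α=1/8: [1857/8, 741/4, 873/4]
after L3 α=6/7: [2001/56, 4821/28, 5745/28]
= [36, 172, 205]

(1,0) stack=L1,L2,L3,L5; from [0,0,0]:
+L1 (α=1) → [236, 205, 225]
+L2 (α=1/8) → [1857/8, 741/4, 873/4]
+L3 (α=6/7) → [2001/56, 4821/28, 5745/28]
+L5 (α=1/2) → [7321/112, 11541/56, 12465/56]
= [65, 206, 223]

(0,1) stack=L1,L2,L3,L5; from [0,0,0]:
+L1 (α=7/8) → [567/8, 35, 1015/8]
+L2 (α=1/2) → [2407/16, 76, 1527/16]
+L3 (α=4/5) → [2043/16, 552/5, 13879/80]
+L5 (α=7/8) → [23435/128, 313/10, 36279/640]
= [183, 31, 57]


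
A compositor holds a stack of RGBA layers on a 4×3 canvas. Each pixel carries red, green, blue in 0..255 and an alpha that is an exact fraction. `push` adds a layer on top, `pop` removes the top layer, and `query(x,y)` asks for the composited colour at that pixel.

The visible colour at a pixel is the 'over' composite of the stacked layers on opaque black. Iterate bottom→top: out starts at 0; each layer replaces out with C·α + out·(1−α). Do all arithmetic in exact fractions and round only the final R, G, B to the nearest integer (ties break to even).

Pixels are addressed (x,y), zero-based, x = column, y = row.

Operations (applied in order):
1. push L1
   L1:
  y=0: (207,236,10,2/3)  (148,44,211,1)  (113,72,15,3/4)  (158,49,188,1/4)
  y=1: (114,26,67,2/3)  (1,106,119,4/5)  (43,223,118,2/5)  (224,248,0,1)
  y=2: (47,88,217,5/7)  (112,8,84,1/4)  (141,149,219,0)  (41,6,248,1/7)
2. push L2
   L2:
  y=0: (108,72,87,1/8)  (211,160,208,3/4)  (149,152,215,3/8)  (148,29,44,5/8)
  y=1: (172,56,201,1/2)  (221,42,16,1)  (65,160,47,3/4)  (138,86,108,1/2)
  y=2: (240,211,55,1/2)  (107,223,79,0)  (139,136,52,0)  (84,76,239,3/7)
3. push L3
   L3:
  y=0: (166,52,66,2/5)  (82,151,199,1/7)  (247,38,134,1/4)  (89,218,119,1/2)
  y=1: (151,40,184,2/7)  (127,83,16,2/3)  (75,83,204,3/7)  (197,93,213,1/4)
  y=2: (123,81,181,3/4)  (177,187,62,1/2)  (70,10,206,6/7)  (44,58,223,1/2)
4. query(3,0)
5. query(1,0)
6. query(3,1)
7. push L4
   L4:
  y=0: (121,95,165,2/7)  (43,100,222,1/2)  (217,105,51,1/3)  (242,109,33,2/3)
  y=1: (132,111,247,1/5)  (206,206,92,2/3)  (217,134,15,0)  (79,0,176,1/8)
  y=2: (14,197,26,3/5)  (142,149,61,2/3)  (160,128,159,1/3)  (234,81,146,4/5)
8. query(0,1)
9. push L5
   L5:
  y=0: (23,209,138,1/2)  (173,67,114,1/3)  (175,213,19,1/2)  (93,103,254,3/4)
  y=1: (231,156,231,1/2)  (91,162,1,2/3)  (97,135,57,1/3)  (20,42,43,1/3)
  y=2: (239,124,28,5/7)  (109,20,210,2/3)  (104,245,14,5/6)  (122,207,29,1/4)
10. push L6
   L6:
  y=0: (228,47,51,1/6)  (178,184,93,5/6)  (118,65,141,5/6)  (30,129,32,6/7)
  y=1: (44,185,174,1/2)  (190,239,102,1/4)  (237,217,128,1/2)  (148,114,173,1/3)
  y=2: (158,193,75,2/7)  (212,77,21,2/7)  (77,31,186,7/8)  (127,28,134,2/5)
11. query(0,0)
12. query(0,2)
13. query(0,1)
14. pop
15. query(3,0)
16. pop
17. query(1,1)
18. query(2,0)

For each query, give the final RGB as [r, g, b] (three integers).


query (3,0) [L1,L2,L3] — begin 0,0,0
L1 α=1/4: [79/2, 49/4, 47]
L2 α=5/8: [1717/16, 727/32, 361/8]
L3 α=1/2: [3141/32, 7703/64, 1313/16]
→ [98, 120, 82]

at x=1,y=0 over L1,L2,L3:
+L1 (α=1) → [148, 44, 211]
+L2 (α=3/4) → [781/4, 131, 835/4]
+L3 (α=1/7) → [2507/14, 937/7, 2903/14]
= [179, 134, 207]

query (3,1) [L1,L2,L3] — begin 0,0,0
L1 α=1: [224, 248, 0]
L2 α=1/2: [181, 167, 54]
L3 α=1/4: [185, 297/2, 375/4]
→ [185, 148, 94]

query (0,1) [L1,L2,L3,L4] — begin 0,0,0
+L1 (α=2/3) → [76, 52/3, 134/3]
+L2 (α=1/2) → [124, 110/3, 737/6]
+L3 (α=2/7) → [922/7, 790/21, 5893/42]
+L4 (α=1/5) → [4612/35, 5491/105, 16973/105]
→ [132, 52, 162]

query (0,0) [L1,L2,L3,L4,L5,L6] — begin 0,0,0
after L1 α=2/3: [138, 472/3, 20/3]
after L2 α=1/8: [537/4, 440/3, 401/24]
after L3 α=2/5: [2939/20, 544/5, 1457/40]
after L4 α=2/7: [3907/28, 734/7, 4097/56]
after L5 α=1/2: [4551/56, 2197/14, 11825/112]
after L6 α=1/6: [11841/112, 3881/28, 64837/672]
→ [106, 139, 96]

(0,2) stack=L1,L2,L3,L4,L5,L6; from [0,0,0]:
+L1 (α=5/7) → [235/7, 440/7, 155]
+L2 (α=1/2) → [1915/14, 1917/14, 105]
+L3 (α=3/4) → [7081/56, 5319/56, 162]
+L4 (α=3/5) → [8257/140, 21867/140, 402/5]
+L5 (α=5/7) → [91907/490, 65267/490, 1504/35]
+L6 (α=2/7) → [122875/686, 103095/686, 2554/49]
→ [179, 150, 52]

query (0,1) [L1,L2,L3,L4,L5,L6] — begin 0,0,0
after L1 α=2/3: [76, 52/3, 134/3]
after L2 α=1/2: [124, 110/3, 737/6]
after L3 α=2/7: [922/7, 790/21, 5893/42]
after L4 α=1/5: [4612/35, 5491/105, 16973/105]
after L5 α=1/2: [12697/70, 21871/210, 20614/105]
after L6 α=1/2: [15777/140, 60721/420, 19442/105]
= [113, 145, 185]

at x=3,y=0 over L1,L2,L3,L4,L5:
+L1 (α=1/4) → [79/2, 49/4, 47]
+L2 (α=5/8) → [1717/16, 727/32, 361/8]
+L3 (α=1/2) → [3141/32, 7703/64, 1313/16]
+L4 (α=2/3) → [18629/96, 21655/192, 2369/48]
+L5 (α=3/4) → [45413/384, 80983/768, 38945/192]
rounded: [118, 105, 203]

(1,1) stack=L1,L2,L3,L4; from [0,0,0]:
after L1 α=4/5: [4/5, 424/5, 476/5]
after L2 α=1: [221, 42, 16]
after L3 α=2/3: [475/3, 208/3, 16]
after L4 α=2/3: [1711/9, 1444/9, 200/3]
rounded: [190, 160, 67]

query (2,0) [L1,L2,L3,L4] — begin 0,0,0
+L1 (α=3/4) → [339/4, 54, 45/4]
+L2 (α=3/8) → [3483/32, 363/4, 2805/32]
+L3 (α=1/4) → [18353/128, 1241/16, 12703/128]
+L4 (α=1/3) → [10747/64, 2081/24, 15967/192]
= [168, 87, 83]


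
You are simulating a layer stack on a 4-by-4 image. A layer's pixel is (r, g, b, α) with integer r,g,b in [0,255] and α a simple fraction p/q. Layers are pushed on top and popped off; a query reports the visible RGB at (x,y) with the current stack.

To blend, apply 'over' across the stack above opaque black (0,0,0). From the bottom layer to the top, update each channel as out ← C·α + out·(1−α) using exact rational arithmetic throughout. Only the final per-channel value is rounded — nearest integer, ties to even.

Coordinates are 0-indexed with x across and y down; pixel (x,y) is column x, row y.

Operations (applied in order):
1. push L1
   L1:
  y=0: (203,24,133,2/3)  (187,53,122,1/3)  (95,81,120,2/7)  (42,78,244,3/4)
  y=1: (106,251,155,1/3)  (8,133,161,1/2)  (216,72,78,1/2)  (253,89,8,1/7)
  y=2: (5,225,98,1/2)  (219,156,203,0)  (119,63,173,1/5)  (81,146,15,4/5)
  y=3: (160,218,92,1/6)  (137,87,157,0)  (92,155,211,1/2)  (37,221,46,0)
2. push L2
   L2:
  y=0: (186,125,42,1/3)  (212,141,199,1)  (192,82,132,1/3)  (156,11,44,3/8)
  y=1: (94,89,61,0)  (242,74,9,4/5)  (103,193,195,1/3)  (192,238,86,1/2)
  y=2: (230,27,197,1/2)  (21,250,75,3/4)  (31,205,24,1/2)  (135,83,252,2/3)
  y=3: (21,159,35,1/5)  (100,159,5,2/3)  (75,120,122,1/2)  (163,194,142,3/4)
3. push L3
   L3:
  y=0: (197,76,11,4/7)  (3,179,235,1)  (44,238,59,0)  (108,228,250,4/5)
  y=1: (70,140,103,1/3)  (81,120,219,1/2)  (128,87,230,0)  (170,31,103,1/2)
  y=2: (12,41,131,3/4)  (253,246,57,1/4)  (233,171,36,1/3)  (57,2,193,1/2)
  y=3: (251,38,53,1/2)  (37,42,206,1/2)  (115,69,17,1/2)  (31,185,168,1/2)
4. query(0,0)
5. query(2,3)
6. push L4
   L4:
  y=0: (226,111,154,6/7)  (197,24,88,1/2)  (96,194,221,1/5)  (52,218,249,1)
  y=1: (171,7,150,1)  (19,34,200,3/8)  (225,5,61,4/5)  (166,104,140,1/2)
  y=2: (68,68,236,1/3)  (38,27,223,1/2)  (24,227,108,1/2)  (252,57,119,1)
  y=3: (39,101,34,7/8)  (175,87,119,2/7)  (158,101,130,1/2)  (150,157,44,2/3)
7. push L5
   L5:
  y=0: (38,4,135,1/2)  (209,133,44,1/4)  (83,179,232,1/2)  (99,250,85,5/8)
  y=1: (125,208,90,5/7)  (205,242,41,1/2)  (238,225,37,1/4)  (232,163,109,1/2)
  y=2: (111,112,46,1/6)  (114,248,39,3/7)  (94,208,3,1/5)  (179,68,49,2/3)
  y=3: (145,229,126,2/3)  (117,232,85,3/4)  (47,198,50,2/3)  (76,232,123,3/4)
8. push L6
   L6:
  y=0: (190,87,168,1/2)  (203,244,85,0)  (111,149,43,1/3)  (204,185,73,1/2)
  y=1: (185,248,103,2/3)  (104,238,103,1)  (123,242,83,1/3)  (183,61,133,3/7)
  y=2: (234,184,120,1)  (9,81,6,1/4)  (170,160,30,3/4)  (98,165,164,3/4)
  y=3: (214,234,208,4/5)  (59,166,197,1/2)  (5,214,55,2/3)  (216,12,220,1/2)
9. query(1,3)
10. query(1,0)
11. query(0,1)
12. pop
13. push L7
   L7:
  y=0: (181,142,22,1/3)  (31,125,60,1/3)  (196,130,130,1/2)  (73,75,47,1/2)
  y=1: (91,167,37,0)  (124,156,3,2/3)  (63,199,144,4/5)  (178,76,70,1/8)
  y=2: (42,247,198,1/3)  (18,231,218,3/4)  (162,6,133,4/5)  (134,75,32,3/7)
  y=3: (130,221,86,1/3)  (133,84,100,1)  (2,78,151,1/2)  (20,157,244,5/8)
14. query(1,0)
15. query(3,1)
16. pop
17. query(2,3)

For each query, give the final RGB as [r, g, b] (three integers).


query (0,0) [L1,L2,L3] — begin 0,0,0
L1 α=2/3: [406/3, 16, 266/3]
L2 α=1/3: [1370/9, 157/3, 658/9]
L3 α=4/7: [3734/21, 461/7, 790/21]
rounded: [178, 66, 38]

query (2,3) [L1,L2,L3] — begin 0,0,0
after L1 α=1/2: [46, 155/2, 211/2]
after L2 α=1/2: [121/2, 395/4, 455/4]
after L3 α=1/2: [351/4, 671/8, 523/8]
= [88, 84, 65]

at x=1,y=3 over L1,L2,L3,L4,L5,L6:
after L1 α=0: [0, 0, 0]
after L2 α=2/3: [200/3, 106, 10/3]
after L3 α=1/2: [311/6, 74, 314/3]
after L4 α=2/7: [3655/42, 544/7, 2284/21]
after L5 α=3/4: [18397/168, 1354/7, 7639/84]
after L6 α=1/2: [28309/336, 1258/7, 24187/168]
= [84, 180, 144]

(1,0) stack=L1,L2,L3,L4,L5,L6; from [0,0,0]:
+L1 (α=1/3) → [187/3, 53/3, 122/3]
+L2 (α=1) → [212, 141, 199]
+L3 (α=1) → [3, 179, 235]
+L4 (α=1/2) → [100, 203/2, 323/2]
+L5 (α=1/4) → [509/4, 875/8, 1057/8]
+L6 (α=0) → [509/4, 875/8, 1057/8]
= [127, 109, 132]

(0,1) stack=L1,L2,L3,L4,L5,L6; from [0,0,0]:
L1 α=1/3: [106/3, 251/3, 155/3]
L2 α=0: [106/3, 251/3, 155/3]
L3 α=1/3: [422/9, 922/9, 619/9]
L4 α=1: [171, 7, 150]
L5 α=5/7: [967/7, 1054/7, 750/7]
L6 α=2/3: [3557/21, 4526/21, 2192/21]
→ [169, 216, 104]

at x=1,y=0 over L1,L2,L3,L4,L5,L7:
L1 α=1/3: [187/3, 53/3, 122/3]
L2 α=1: [212, 141, 199]
L3 α=1: [3, 179, 235]
L4 α=1/2: [100, 203/2, 323/2]
L5 α=1/4: [509/4, 875/8, 1057/8]
L7 α=1/3: [571/6, 1375/12, 1297/12]
→ [95, 115, 108]

query (3,1) [L1,L2,L3,L4,L5,L7] — begin 0,0,0
+L1 (α=1/7) → [253/7, 89/7, 8/7]
+L2 (α=1/2) → [1597/14, 1755/14, 305/7]
+L3 (α=1/2) → [3977/28, 2189/28, 513/7]
+L4 (α=1/2) → [8625/56, 5101/56, 1493/14]
+L5 (α=1/2) → [21617/112, 14229/112, 3019/28]
+L7 (α=1/8) → [24465/128, 15445/128, 3299/32]
= [191, 121, 103]

at x=2,y=3 over L1,L2,L3,L4,L5:
L1 α=1/2: [46, 155/2, 211/2]
L2 α=1/2: [121/2, 395/4, 455/4]
L3 α=1/2: [351/4, 671/8, 523/8]
L4 α=1/2: [983/8, 1479/16, 1563/16]
L5 α=2/3: [1735/24, 2605/16, 3163/48]
rounded: [72, 163, 66]


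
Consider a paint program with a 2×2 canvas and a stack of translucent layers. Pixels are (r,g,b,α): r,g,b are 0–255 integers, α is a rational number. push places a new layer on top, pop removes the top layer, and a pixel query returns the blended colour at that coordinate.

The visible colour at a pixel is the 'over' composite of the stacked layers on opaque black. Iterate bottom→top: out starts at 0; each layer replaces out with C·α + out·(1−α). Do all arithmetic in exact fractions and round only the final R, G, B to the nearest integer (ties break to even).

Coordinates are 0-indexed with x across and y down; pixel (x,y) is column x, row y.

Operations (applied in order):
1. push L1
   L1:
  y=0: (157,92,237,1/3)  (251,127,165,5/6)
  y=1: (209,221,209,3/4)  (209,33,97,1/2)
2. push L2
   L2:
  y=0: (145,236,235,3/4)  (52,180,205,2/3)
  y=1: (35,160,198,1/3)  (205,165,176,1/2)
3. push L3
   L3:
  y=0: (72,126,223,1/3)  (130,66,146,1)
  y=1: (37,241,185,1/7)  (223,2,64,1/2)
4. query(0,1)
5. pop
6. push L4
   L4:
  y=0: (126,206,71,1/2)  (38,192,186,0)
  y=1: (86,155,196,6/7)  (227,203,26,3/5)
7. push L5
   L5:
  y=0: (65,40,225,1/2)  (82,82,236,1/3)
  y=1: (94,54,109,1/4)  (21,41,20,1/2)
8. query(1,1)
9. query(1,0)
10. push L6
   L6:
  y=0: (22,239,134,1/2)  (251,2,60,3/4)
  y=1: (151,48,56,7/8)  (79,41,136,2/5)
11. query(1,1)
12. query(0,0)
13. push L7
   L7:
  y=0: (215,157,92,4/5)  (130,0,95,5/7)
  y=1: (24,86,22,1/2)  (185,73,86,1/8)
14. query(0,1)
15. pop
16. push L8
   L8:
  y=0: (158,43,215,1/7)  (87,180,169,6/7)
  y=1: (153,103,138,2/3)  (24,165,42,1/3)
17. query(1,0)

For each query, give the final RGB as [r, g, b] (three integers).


query (0,1) [L1,L2,L3] — begin 0,0,0
+L1 (α=3/4) → [627/4, 663/4, 627/4]
+L2 (α=1/3) → [697/6, 983/6, 341/2]
+L3 (α=1/7) → [734/7, 1224/7, 1208/7]
= [105, 175, 173]

query (1,1) [L1,L2,L4,L5] — begin 0,0,0
L1 α=1/2: [209/2, 33/2, 97/2]
L2 α=1/2: [619/4, 363/4, 449/4]
L4 α=3/5: [1981/10, 1581/10, 121/2]
L5 α=1/2: [2191/20, 1991/20, 161/4]
= [110, 100, 40]

(1,0) stack=L1,L2,L4,L5; from [0,0,0]:
+L1 (α=5/6) → [1255/6, 635/6, 275/2]
+L2 (α=2/3) → [1879/18, 2795/18, 365/2]
+L4 (α=0) → [1879/18, 2795/18, 365/2]
+L5 (α=1/3) → [2617/27, 3533/27, 601/3]
= [97, 131, 200]

(1,1) stack=L1,L2,L4,L5,L6; from [0,0,0]:
+L1 (α=1/2) → [209/2, 33/2, 97/2]
+L2 (α=1/2) → [619/4, 363/4, 449/4]
+L4 (α=3/5) → [1981/10, 1581/10, 121/2]
+L5 (α=1/2) → [2191/20, 1991/20, 161/4]
+L6 (α=2/5) → [9733/100, 7613/100, 1571/20]
→ [97, 76, 79]

at x=0,y=0 over L1,L2,L4,L5,L6:
L1 α=1/3: [157/3, 92/3, 79]
L2 α=3/4: [731/6, 554/3, 196]
L4 α=1/2: [1487/12, 586/3, 267/2]
L5 α=1/2: [2267/24, 353/3, 717/4]
L6 α=1/2: [2795/48, 535/3, 1253/8]
→ [58, 178, 157]

query (0,1) [L1,L2,L4,L5,L6,L7] — begin 0,0,0
L1 α=3/4: [627/4, 663/4, 627/4]
L2 α=1/3: [697/6, 983/6, 341/2]
L4 α=6/7: [3793/42, 6563/42, 2693/14]
L5 α=1/4: [5109/56, 7319/56, 9605/56]
L6 α=7/8: [64301/448, 26135/448, 31557/448]
L7 α=1/2: [75053/896, 64663/896, 41413/896]
= [84, 72, 46]

query (1,0) [L1,L2,L4,L5,L6,L8] — begin 0,0,0
L1 α=5/6: [1255/6, 635/6, 275/2]
L2 α=2/3: [1879/18, 2795/18, 365/2]
L4 α=0: [1879/18, 2795/18, 365/2]
L5 α=1/3: [2617/27, 3533/27, 601/3]
L6 α=3/4: [5737/27, 3695/108, 1141/12]
L8 α=6/7: [2833/27, 120335/756, 13309/84]
→ [105, 159, 158]


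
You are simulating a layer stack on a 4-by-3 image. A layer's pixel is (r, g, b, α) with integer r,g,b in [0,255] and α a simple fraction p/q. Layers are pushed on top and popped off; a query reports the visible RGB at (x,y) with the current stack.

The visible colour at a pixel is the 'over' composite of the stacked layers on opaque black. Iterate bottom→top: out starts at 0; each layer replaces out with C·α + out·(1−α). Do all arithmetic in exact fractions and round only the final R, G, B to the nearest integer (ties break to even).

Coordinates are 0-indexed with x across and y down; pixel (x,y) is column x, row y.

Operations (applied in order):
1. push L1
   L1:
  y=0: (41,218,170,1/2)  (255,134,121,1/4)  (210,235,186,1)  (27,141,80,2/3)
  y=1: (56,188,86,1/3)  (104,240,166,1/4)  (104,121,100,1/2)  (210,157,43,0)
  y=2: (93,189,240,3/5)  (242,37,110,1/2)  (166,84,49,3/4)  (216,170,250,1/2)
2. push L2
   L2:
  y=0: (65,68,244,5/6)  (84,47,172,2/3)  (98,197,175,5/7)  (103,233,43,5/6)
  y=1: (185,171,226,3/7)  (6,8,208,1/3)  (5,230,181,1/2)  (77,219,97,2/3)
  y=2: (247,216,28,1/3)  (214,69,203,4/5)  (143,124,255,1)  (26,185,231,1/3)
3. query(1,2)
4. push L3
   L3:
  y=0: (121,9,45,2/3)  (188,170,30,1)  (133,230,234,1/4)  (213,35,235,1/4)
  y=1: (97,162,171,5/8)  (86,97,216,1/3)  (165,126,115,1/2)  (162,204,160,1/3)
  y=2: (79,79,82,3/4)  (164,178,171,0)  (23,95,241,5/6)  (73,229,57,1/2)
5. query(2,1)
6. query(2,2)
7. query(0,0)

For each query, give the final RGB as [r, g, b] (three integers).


at x=1,y=2 over L1,L2:
after L1 α=1/2: [121, 37/2, 55]
after L2 α=4/5: [977/5, 589/10, 867/5]
= [195, 59, 173]

query (2,1) [L1,L2,L3] — begin 0,0,0
after L1 α=1/2: [52, 121/2, 50]
after L2 α=1/2: [57/2, 581/4, 231/2]
after L3 α=1/2: [387/4, 1085/8, 461/4]
= [97, 136, 115]

(2,2) stack=L1,L2,L3; from [0,0,0]:
after L1 α=3/4: [249/2, 63, 147/4]
after L2 α=1: [143, 124, 255]
after L3 α=5/6: [43, 599/6, 730/3]
= [43, 100, 243]

at x=0,y=0 over L1,L2,L3:
+L1 (α=1/2) → [41/2, 109, 85]
+L2 (α=5/6) → [691/12, 449/6, 435/2]
+L3 (α=2/3) → [3595/36, 557/18, 205/2]
→ [100, 31, 102]
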